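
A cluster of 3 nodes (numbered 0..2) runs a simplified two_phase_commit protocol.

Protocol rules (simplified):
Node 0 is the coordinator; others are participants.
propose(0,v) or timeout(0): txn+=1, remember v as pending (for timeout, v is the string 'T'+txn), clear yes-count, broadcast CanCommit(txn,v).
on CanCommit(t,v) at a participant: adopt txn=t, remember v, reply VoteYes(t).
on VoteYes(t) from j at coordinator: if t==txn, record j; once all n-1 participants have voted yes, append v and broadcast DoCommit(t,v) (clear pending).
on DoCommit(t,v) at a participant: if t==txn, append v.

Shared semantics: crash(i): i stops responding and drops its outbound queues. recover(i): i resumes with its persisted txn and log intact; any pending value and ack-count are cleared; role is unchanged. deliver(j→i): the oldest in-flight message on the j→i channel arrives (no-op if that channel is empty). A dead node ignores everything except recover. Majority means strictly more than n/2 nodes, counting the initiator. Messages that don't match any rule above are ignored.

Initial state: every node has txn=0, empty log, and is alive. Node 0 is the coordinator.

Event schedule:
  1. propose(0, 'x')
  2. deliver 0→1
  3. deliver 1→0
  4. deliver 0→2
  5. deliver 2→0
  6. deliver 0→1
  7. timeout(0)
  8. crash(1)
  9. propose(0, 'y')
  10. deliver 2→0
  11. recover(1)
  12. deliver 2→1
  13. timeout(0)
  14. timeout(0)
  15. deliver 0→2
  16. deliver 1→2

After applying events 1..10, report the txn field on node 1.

1

[1] propose(0,'x') → N0(coor t1 [-])
[2] deliver 0→1 → N1(part t1 [-])
[3] deliver 1→0 → ∅
[4] deliver 0→2 → N2(part t1 [-])
[5] deliver 2→0 → N0(coor t1 [x])
[6] deliver 0→1 → N1(part t1 [x])
[7] timeout(0) → N0(coor t2 [x])
[8] crash(1) → N1(✗part t1 [x])
[9] propose(0,'y') → N0(coor t3 [x])
[10] deliver 2→0 → ∅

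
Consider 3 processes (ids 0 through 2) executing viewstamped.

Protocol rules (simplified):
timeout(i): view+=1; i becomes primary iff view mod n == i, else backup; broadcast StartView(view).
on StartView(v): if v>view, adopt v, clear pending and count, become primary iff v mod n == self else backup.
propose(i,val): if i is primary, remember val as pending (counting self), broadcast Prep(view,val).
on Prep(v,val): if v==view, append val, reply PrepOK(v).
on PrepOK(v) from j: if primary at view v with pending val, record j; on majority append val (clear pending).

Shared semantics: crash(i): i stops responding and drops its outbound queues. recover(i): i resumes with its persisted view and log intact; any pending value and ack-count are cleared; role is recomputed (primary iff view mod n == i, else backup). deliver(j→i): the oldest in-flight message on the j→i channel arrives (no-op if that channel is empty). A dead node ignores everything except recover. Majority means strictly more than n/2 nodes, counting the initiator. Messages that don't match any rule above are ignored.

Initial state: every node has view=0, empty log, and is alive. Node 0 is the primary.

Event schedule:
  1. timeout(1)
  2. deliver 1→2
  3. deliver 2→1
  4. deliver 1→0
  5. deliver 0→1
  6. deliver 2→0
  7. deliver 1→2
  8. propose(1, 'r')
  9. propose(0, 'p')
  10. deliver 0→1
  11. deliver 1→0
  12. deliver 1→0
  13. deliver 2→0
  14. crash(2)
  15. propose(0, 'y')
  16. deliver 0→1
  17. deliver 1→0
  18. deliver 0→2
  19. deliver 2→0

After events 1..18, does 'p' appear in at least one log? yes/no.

after 1 — timeout(1): n1:prim/v1/[-]
after 2 — deliver 1→2: n2:back/v1/[-]
after 3 — deliver 2→1: ·
after 4 — deliver 1→0: n0:back/v1/[-]
after 5 — deliver 0→1: ·
after 6 — deliver 2→0: ·
after 7 — deliver 1→2: ·
after 8 — propose(1,'r'): ·
after 9 — propose(0,'p'): ·
after 10 — deliver 0→1: ·
after 11 — deliver 1→0: n0:back/v1/[r]
after 12 — deliver 1→0: ·
after 13 — deliver 2→0: ·
after 14 — crash(2): n2:✗back/v1/[-]
after 15 — propose(0,'y'): ·
after 16 — deliver 0→1: n1:prim/v1/[r]
after 17 — deliver 1→0: ·
after 18 — deliver 0→2: ·

no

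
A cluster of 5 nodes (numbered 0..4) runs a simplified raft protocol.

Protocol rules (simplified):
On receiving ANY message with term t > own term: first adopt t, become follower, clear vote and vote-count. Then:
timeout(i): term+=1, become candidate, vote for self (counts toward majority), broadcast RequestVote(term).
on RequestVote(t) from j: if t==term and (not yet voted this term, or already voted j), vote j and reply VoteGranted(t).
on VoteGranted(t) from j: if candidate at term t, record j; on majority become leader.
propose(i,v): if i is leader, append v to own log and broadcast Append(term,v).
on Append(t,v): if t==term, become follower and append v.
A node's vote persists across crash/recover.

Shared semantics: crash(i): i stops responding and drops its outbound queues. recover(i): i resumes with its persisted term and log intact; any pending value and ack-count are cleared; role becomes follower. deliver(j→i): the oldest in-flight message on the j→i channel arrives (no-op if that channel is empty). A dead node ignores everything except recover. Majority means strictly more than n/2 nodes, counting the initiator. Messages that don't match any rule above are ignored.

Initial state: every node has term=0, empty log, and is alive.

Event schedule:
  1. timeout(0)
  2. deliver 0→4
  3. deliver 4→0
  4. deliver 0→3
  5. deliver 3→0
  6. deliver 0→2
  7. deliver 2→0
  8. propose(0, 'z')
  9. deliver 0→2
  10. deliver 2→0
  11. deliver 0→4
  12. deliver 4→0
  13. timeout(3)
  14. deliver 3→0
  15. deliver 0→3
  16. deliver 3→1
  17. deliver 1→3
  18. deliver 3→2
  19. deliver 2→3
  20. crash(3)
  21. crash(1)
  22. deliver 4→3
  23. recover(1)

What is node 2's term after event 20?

[1] timeout(0) → N0(cand t1 [-])
[2] deliver 0→4 → N4(foll t1 [-])
[3] deliver 4→0 → ∅
[4] deliver 0→3 → N3(foll t1 [-])
[5] deliver 3→0 → N0(lead t1 [-])
[6] deliver 0→2 → N2(foll t1 [-])
[7] deliver 2→0 → ∅
[8] propose(0,'z') → N0(lead t1 [z])
[9] deliver 0→2 → N2(foll t1 [z])
[10] deliver 2→0 → ∅
[11] deliver 0→4 → N4(foll t1 [z])
[12] deliver 4→0 → ∅
[13] timeout(3) → N3(cand t2 [-])
[14] deliver 3→0 → N0(foll t2 [z])
[15] deliver 0→3 → ∅
[16] deliver 3→1 → N1(foll t2 [-])
[17] deliver 1→3 → ∅
[18] deliver 3→2 → N2(foll t2 [z])
[19] deliver 2→3 → N3(lead t2 [-])
[20] crash(3) → N3(✗lead t2 [-])

2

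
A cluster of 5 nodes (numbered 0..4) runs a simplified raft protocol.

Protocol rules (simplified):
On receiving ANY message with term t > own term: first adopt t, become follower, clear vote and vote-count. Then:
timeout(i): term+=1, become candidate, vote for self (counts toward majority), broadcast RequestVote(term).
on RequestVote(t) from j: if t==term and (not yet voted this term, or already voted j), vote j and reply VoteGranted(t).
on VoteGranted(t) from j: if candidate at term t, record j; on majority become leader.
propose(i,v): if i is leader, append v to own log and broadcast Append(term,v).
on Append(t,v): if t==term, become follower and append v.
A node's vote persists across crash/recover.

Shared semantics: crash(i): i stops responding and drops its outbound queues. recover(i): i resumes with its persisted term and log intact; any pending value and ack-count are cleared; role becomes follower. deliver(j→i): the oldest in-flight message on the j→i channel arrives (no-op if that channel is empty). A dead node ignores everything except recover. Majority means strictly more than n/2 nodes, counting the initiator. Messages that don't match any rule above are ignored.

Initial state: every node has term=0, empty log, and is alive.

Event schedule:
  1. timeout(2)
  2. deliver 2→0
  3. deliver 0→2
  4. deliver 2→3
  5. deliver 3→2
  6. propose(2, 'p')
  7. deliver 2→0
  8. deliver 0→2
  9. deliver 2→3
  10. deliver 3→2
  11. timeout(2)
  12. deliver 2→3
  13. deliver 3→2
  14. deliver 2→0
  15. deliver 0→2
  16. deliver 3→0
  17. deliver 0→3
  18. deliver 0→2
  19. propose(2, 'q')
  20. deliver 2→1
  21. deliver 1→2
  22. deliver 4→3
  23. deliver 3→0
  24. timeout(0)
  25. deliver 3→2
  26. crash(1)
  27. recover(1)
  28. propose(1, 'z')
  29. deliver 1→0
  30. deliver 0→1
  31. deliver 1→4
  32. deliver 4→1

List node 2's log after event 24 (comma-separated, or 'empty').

e1 timeout(2): 2[cand,t=1,-]
e2 deliver 2→0: 0[foll,t=1,-]
e3 deliver 0→2: ·
e4 deliver 2→3: 3[foll,t=1,-]
e5 deliver 3→2: 2[lead,t=1,-]
e6 propose(2,'p'): 2[lead,t=1,p]
e7 deliver 2→0: 0[foll,t=1,p]
e8 deliver 0→2: ·
e9 deliver 2→3: 3[foll,t=1,p]
e10 deliver 3→2: ·
e11 timeout(2): 2[cand,t=2,p]
e12 deliver 2→3: 3[foll,t=2,p]
e13 deliver 3→2: ·
e14 deliver 2→0: 0[foll,t=2,p]
e15 deliver 0→2: 2[lead,t=2,p]
e16 deliver 3→0: ·
e17 deliver 0→3: ·
e18 deliver 0→2: ·
e19 propose(2,'q'): 2[lead,t=2,p,q]
e20 deliver 2→1: 1[foll,t=1,-]
e21 deliver 1→2: ·
e22 deliver 4→3: ·
e23 deliver 3→0: ·
e24 timeout(0): 0[cand,t=3,p]

p,q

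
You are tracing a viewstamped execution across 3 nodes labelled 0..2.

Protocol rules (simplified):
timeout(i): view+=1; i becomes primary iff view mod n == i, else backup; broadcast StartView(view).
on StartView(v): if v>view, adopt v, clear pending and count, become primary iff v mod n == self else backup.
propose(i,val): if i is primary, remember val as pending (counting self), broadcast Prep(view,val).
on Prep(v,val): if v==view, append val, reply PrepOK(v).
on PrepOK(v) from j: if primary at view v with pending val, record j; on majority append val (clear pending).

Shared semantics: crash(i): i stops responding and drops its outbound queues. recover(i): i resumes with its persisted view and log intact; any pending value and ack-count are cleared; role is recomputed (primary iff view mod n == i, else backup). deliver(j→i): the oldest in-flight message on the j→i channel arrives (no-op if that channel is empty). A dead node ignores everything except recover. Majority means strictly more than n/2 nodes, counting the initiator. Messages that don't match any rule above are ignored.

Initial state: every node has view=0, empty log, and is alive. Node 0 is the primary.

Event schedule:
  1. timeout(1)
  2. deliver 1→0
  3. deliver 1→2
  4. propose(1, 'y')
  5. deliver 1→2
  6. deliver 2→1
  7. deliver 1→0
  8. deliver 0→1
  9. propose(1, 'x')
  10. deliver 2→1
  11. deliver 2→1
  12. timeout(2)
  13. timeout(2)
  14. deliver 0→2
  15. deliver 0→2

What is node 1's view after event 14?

1

e1 timeout(1): 1[prim,v=1,-]
e2 deliver 1→0: 0[back,v=1,-]
e3 deliver 1→2: 2[back,v=1,-]
e4 propose(1,'y'): ·
e5 deliver 1→2: 2[back,v=1,y]
e6 deliver 2→1: 1[prim,v=1,y]
e7 deliver 1→0: 0[back,v=1,y]
e8 deliver 0→1: ·
e9 propose(1,'x'): ·
e10 deliver 2→1: ·
e11 deliver 2→1: ·
e12 timeout(2): 2[prim,v=2,y]
e13 timeout(2): 2[back,v=3,y]
e14 deliver 0→2: ·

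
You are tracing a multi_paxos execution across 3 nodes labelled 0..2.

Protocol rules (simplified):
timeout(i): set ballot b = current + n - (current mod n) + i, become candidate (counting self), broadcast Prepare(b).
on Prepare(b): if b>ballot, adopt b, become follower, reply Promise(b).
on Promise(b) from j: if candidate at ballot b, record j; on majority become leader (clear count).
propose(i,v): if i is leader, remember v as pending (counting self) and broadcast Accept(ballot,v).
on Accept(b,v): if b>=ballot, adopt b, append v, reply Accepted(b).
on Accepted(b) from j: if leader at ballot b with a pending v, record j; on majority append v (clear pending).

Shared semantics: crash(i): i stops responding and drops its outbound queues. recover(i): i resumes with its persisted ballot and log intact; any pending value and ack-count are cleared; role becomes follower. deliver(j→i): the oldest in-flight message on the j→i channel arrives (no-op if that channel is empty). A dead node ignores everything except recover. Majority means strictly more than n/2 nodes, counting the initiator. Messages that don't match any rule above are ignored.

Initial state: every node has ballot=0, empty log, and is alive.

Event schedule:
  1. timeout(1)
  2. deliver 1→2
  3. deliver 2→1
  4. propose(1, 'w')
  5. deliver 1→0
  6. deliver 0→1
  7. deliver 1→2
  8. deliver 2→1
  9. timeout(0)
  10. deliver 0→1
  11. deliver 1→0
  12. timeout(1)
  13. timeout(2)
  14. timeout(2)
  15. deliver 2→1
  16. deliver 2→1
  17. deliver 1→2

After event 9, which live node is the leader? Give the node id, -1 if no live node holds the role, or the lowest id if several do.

1

e1 timeout(1): 1[cand,b=4,-]
e2 deliver 1→2: 2[foll,b=4,-]
e3 deliver 2→1: 1[lead,b=4,-]
e4 propose(1,'w'): ·
e5 deliver 1→0: 0[foll,b=4,-]
e6 deliver 0→1: ·
e7 deliver 1→2: 2[foll,b=4,w]
e8 deliver 2→1: 1[lead,b=4,w]
e9 timeout(0): 0[cand,b=6,-]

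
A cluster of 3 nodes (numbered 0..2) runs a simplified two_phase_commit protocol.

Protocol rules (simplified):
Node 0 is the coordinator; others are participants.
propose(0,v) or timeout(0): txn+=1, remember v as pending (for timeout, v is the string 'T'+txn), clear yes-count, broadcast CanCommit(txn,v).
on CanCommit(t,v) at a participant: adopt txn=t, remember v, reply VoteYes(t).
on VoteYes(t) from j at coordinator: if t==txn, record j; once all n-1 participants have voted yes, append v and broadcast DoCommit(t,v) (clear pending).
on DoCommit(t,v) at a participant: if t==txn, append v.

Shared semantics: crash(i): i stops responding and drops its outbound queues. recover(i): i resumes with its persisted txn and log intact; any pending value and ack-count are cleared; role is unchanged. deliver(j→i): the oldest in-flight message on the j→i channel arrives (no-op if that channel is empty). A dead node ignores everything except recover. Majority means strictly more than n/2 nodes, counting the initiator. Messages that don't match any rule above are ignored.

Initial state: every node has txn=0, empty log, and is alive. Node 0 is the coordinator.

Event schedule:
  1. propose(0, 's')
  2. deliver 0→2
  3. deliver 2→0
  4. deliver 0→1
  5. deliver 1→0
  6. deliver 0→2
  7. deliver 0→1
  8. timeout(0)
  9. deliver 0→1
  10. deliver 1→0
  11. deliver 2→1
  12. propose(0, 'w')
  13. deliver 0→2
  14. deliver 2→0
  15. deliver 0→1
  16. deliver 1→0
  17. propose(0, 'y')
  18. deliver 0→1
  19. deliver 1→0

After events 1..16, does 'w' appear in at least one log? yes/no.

no

step 1 propose(0,'s'): 0={coor,t=1,log=-}
step 2 deliver 0→2: 2={part,t=1,log=-}
step 3 deliver 2→0: —
step 4 deliver 0→1: 1={part,t=1,log=-}
step 5 deliver 1→0: 0={coor,t=1,log=s}
step 6 deliver 0→2: 2={part,t=1,log=s}
step 7 deliver 0→1: 1={part,t=1,log=s}
step 8 timeout(0): 0={coor,t=2,log=s}
step 9 deliver 0→1: 1={part,t=2,log=s}
step 10 deliver 1→0: —
step 11 deliver 2→1: —
step 12 propose(0,'w'): 0={coor,t=3,log=s}
step 13 deliver 0→2: 2={part,t=2,log=s}
step 14 deliver 2→0: —
step 15 deliver 0→1: 1={part,t=3,log=s}
step 16 deliver 1→0: —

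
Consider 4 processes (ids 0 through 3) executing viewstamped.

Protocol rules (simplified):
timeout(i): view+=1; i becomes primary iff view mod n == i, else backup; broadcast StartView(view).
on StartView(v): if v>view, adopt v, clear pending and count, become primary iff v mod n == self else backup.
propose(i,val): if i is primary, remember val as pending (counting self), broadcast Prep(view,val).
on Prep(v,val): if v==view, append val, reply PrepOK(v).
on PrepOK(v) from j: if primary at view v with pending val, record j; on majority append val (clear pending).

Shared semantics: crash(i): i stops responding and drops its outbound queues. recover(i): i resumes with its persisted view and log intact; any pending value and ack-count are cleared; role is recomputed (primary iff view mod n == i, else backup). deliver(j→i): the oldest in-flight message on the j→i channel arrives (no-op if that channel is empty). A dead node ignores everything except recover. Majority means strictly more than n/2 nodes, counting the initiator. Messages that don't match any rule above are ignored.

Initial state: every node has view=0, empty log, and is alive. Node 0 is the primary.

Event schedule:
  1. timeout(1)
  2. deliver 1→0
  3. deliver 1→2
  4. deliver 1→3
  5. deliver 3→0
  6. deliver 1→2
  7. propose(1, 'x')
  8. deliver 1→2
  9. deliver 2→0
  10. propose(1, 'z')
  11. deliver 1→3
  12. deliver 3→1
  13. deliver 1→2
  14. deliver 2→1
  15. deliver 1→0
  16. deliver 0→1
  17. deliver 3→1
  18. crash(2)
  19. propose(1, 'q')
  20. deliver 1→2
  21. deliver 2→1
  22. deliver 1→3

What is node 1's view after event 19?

after 1 — timeout(1): n1:prim/v1/[-]
after 2 — deliver 1→0: n0:back/v1/[-]
after 3 — deliver 1→2: n2:back/v1/[-]
after 4 — deliver 1→3: n3:back/v1/[-]
after 5 — deliver 3→0: ·
after 6 — deliver 1→2: ·
after 7 — propose(1,'x'): ·
after 8 — deliver 1→2: n2:back/v1/[x]
after 9 — deliver 2→0: ·
after 10 — propose(1,'z'): ·
after 11 — deliver 1→3: n3:back/v1/[x]
after 12 — deliver 3→1: ·
after 13 — deliver 1→2: n2:back/v1/[x,z]
after 14 — deliver 2→1: n1:prim/v1/[z]
after 15 — deliver 1→0: n0:back/v1/[x]
after 16 — deliver 0→1: ·
after 17 — deliver 3→1: ·
after 18 — crash(2): n2:✗back/v1/[x,z]
after 19 — propose(1,'q'): ·

1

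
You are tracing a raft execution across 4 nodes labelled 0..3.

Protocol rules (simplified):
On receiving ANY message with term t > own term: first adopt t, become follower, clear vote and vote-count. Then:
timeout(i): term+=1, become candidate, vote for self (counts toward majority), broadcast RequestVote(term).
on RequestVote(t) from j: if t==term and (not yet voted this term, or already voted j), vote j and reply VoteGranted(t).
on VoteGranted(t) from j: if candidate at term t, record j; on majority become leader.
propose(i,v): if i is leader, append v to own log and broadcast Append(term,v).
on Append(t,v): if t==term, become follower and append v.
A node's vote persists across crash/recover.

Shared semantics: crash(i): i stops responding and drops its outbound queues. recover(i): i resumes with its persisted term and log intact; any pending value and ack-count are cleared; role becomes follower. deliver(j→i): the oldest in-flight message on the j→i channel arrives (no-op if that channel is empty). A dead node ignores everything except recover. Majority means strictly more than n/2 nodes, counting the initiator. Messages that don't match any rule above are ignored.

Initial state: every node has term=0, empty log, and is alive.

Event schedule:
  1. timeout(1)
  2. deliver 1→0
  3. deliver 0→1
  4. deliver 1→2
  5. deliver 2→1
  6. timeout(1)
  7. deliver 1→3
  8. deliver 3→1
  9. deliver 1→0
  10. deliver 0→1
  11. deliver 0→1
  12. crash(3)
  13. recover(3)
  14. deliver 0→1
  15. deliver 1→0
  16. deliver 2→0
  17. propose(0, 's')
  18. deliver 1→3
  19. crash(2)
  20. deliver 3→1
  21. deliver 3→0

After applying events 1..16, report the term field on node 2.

1

e1 timeout(1): 1[cand,t=1,-]
e2 deliver 1→0: 0[foll,t=1,-]
e3 deliver 0→1: ·
e4 deliver 1→2: 2[foll,t=1,-]
e5 deliver 2→1: 1[lead,t=1,-]
e6 timeout(1): 1[cand,t=2,-]
e7 deliver 1→3: 3[foll,t=1,-]
e8 deliver 3→1: ·
e9 deliver 1→0: 0[foll,t=2,-]
e10 deliver 0→1: ·
e11 deliver 0→1: ·
e12 crash(3): 3[✗foll,t=1,-]
e13 recover(3): 3[foll,t=1,-]
e14 deliver 0→1: ·
e15 deliver 1→0: ·
e16 deliver 2→0: ·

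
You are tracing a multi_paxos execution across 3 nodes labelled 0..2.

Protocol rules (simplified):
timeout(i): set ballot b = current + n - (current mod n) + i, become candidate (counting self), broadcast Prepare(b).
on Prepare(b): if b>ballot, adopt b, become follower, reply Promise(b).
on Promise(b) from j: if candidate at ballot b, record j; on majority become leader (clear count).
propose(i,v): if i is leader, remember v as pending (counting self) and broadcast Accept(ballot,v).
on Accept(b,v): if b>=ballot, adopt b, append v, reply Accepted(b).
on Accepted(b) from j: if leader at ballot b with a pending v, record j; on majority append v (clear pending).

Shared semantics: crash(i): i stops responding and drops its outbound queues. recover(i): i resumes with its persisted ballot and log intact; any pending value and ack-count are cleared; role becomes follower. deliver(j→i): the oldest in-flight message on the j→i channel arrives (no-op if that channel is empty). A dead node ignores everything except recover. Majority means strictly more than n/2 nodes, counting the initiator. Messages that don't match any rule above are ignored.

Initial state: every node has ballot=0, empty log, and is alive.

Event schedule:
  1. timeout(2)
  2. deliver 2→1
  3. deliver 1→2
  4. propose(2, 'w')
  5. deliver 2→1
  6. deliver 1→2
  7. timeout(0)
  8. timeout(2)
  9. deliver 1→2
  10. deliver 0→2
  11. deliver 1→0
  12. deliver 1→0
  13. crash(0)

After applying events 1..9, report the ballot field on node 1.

step 1 timeout(2): 2={cand,b=5,log=-}
step 2 deliver 2→1: 1={foll,b=5,log=-}
step 3 deliver 1→2: 2={lead,b=5,log=-}
step 4 propose(2,'w'): —
step 5 deliver 2→1: 1={foll,b=5,log=w}
step 6 deliver 1→2: 2={lead,b=5,log=w}
step 7 timeout(0): 0={cand,b=3,log=-}
step 8 timeout(2): 2={cand,b=8,log=w}
step 9 deliver 1→2: —

5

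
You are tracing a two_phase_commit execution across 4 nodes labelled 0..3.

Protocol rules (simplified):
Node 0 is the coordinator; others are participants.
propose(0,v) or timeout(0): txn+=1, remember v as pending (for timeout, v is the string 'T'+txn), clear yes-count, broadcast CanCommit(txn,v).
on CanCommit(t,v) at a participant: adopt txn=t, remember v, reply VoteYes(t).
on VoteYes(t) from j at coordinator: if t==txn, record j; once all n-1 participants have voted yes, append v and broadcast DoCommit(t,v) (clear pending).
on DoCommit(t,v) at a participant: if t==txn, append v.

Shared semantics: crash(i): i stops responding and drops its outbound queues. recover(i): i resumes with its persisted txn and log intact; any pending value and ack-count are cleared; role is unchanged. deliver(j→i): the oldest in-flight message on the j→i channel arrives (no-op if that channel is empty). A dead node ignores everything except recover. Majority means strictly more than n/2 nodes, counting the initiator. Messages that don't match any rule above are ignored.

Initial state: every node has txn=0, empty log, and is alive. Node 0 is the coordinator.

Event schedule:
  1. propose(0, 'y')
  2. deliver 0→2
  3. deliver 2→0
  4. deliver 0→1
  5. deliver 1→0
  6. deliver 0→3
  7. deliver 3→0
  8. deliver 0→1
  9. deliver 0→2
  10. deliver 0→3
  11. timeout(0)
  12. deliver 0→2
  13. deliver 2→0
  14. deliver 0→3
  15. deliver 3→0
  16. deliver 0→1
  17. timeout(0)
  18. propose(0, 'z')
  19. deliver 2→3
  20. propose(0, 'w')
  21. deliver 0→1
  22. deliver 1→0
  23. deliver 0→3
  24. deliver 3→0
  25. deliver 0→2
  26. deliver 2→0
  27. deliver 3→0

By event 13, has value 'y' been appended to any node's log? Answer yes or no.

yes

[1] propose(0,'y') → N0(coor t1 [-])
[2] deliver 0→2 → N2(part t1 [-])
[3] deliver 2→0 → ∅
[4] deliver 0→1 → N1(part t1 [-])
[5] deliver 1→0 → ∅
[6] deliver 0→3 → N3(part t1 [-])
[7] deliver 3→0 → N0(coor t1 [y])
[8] deliver 0→1 → N1(part t1 [y])
[9] deliver 0→2 → N2(part t1 [y])
[10] deliver 0→3 → N3(part t1 [y])
[11] timeout(0) → N0(coor t2 [y])
[12] deliver 0→2 → N2(part t2 [y])
[13] deliver 2→0 → ∅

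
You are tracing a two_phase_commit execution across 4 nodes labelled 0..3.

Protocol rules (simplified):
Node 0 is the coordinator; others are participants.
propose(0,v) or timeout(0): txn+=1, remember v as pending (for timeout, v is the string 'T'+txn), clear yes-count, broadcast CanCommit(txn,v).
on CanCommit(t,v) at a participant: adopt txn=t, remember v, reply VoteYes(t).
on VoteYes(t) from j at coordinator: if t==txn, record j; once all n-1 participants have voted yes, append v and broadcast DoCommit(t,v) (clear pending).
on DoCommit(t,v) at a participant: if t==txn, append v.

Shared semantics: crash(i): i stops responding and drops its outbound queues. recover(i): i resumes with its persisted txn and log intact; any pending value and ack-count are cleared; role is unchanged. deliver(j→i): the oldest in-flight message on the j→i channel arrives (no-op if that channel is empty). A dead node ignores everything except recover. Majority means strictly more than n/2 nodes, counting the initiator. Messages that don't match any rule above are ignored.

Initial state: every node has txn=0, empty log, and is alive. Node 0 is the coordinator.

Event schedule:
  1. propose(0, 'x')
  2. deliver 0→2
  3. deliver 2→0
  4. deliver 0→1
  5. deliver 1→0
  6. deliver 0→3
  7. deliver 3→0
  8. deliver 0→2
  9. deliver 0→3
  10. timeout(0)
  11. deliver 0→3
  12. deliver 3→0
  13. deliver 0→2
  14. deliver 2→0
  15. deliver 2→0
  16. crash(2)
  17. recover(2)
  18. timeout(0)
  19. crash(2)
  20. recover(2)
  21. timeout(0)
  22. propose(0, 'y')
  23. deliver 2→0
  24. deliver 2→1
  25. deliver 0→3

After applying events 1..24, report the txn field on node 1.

1

step 1 propose(0,'x'): 0={coor,t=1,log=-}
step 2 deliver 0→2: 2={part,t=1,log=-}
step 3 deliver 2→0: —
step 4 deliver 0→1: 1={part,t=1,log=-}
step 5 deliver 1→0: —
step 6 deliver 0→3: 3={part,t=1,log=-}
step 7 deliver 3→0: 0={coor,t=1,log=x}
step 8 deliver 0→2: 2={part,t=1,log=x}
step 9 deliver 0→3: 3={part,t=1,log=x}
step 10 timeout(0): 0={coor,t=2,log=x}
step 11 deliver 0→3: 3={part,t=2,log=x}
step 12 deliver 3→0: —
step 13 deliver 0→2: 2={part,t=2,log=x}
step 14 deliver 2→0: —
step 15 deliver 2→0: —
step 16 crash(2): 2={✗part,t=2,log=x}
step 17 recover(2): 2={part,t=2,log=x}
step 18 timeout(0): 0={coor,t=3,log=x}
step 19 crash(2): 2={✗part,t=2,log=x}
step 20 recover(2): 2={part,t=2,log=x}
step 21 timeout(0): 0={coor,t=4,log=x}
step 22 propose(0,'y'): 0={coor,t=5,log=x}
step 23 deliver 2→0: —
step 24 deliver 2→1: —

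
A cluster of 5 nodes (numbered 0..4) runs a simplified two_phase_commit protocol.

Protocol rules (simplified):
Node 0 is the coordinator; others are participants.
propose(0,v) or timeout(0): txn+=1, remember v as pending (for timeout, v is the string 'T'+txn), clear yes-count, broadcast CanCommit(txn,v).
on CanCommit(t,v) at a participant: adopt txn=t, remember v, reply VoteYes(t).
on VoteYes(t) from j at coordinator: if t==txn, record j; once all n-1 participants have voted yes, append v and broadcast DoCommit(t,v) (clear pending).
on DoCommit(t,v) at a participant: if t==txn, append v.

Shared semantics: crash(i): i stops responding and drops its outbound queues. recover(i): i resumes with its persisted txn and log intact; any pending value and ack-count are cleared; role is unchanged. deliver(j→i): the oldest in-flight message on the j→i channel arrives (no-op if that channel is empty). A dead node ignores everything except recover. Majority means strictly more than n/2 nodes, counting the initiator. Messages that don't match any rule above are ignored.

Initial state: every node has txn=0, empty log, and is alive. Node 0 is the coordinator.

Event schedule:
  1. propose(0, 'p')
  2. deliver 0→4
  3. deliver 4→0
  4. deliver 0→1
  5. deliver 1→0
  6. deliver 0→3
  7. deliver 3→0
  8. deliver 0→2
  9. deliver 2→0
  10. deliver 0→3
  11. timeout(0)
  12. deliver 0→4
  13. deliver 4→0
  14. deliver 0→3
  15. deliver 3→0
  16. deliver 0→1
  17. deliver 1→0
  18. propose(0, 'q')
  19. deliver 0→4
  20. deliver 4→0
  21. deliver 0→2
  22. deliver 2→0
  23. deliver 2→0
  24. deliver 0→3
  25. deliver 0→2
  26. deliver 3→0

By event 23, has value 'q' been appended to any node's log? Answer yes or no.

e1 propose(0,'p'): 0[coor,t=1,-]
e2 deliver 0→4: 4[part,t=1,-]
e3 deliver 4→0: ·
e4 deliver 0→1: 1[part,t=1,-]
e5 deliver 1→0: ·
e6 deliver 0→3: 3[part,t=1,-]
e7 deliver 3→0: ·
e8 deliver 0→2: 2[part,t=1,-]
e9 deliver 2→0: 0[coor,t=1,p]
e10 deliver 0→3: 3[part,t=1,p]
e11 timeout(0): 0[coor,t=2,p]
e12 deliver 0→4: 4[part,t=1,p]
e13 deliver 4→0: ·
e14 deliver 0→3: 3[part,t=2,p]
e15 deliver 3→0: ·
e16 deliver 0→1: 1[part,t=1,p]
e17 deliver 1→0: ·
e18 propose(0,'q'): 0[coor,t=3,p]
e19 deliver 0→4: 4[part,t=2,p]
e20 deliver 4→0: ·
e21 deliver 0→2: 2[part,t=1,p]
e22 deliver 2→0: ·
e23 deliver 2→0: ·

no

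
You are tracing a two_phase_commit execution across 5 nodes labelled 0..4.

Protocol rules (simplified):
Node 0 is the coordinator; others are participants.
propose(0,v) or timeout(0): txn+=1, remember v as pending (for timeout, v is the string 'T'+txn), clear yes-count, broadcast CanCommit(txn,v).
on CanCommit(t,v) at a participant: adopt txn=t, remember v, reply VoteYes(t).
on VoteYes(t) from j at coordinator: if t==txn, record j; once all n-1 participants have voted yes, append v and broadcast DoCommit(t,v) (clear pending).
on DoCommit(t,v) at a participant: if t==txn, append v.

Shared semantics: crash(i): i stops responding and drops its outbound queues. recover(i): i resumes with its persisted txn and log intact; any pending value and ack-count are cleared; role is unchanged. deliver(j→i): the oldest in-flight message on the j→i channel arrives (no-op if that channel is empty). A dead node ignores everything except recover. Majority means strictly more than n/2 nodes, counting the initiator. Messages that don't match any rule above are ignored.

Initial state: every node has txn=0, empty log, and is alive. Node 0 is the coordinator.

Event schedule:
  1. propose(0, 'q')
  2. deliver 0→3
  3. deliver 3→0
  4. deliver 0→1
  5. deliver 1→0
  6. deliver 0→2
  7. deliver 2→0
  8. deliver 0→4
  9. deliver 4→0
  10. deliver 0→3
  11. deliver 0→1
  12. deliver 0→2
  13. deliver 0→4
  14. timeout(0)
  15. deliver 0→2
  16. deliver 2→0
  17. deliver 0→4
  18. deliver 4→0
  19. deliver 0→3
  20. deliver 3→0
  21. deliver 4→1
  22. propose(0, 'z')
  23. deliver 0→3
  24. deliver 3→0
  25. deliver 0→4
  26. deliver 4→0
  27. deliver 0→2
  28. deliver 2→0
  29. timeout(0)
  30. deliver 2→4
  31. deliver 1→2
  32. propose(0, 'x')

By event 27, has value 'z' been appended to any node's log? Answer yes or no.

after 1 — propose(0,'q'): n0:coor/t1/[-]
after 2 — deliver 0→3: n3:part/t1/[-]
after 3 — deliver 3→0: ·
after 4 — deliver 0→1: n1:part/t1/[-]
after 5 — deliver 1→0: ·
after 6 — deliver 0→2: n2:part/t1/[-]
after 7 — deliver 2→0: ·
after 8 — deliver 0→4: n4:part/t1/[-]
after 9 — deliver 4→0: n0:coor/t1/[q]
after 10 — deliver 0→3: n3:part/t1/[q]
after 11 — deliver 0→1: n1:part/t1/[q]
after 12 — deliver 0→2: n2:part/t1/[q]
after 13 — deliver 0→4: n4:part/t1/[q]
after 14 — timeout(0): n0:coor/t2/[q]
after 15 — deliver 0→2: n2:part/t2/[q]
after 16 — deliver 2→0: ·
after 17 — deliver 0→4: n4:part/t2/[q]
after 18 — deliver 4→0: ·
after 19 — deliver 0→3: n3:part/t2/[q]
after 20 — deliver 3→0: ·
after 21 — deliver 4→1: ·
after 22 — propose(0,'z'): n0:coor/t3/[q]
after 23 — deliver 0→3: n3:part/t3/[q]
after 24 — deliver 3→0: ·
after 25 — deliver 0→4: n4:part/t3/[q]
after 26 — deliver 4→0: ·
after 27 — deliver 0→2: n2:part/t3/[q]

no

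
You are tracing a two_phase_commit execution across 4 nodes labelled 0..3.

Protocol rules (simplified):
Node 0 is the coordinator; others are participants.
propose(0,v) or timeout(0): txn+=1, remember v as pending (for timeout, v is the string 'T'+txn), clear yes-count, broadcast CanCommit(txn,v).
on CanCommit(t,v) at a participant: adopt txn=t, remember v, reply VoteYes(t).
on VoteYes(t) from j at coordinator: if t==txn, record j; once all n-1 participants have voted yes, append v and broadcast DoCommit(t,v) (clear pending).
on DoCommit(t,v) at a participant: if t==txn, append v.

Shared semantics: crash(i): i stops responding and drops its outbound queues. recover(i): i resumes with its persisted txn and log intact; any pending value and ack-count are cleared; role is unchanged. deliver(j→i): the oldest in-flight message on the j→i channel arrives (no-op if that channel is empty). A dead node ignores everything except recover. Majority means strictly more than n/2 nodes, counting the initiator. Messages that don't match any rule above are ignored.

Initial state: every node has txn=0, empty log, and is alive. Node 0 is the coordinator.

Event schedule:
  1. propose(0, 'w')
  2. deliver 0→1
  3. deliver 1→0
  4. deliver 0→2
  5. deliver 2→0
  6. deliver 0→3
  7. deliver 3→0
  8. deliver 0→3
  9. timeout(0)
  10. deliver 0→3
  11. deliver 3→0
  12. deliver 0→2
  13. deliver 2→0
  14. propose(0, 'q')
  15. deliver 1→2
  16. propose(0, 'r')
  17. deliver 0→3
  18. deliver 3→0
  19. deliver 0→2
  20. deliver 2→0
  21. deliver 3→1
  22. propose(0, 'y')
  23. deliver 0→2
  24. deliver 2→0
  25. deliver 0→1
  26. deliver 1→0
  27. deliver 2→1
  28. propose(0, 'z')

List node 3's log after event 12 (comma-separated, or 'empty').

w

[1] propose(0,'w') → N0(coor t1 [-])
[2] deliver 0→1 → N1(part t1 [-])
[3] deliver 1→0 → ∅
[4] deliver 0→2 → N2(part t1 [-])
[5] deliver 2→0 → ∅
[6] deliver 0→3 → N3(part t1 [-])
[7] deliver 3→0 → N0(coor t1 [w])
[8] deliver 0→3 → N3(part t1 [w])
[9] timeout(0) → N0(coor t2 [w])
[10] deliver 0→3 → N3(part t2 [w])
[11] deliver 3→0 → ∅
[12] deliver 0→2 → N2(part t1 [w])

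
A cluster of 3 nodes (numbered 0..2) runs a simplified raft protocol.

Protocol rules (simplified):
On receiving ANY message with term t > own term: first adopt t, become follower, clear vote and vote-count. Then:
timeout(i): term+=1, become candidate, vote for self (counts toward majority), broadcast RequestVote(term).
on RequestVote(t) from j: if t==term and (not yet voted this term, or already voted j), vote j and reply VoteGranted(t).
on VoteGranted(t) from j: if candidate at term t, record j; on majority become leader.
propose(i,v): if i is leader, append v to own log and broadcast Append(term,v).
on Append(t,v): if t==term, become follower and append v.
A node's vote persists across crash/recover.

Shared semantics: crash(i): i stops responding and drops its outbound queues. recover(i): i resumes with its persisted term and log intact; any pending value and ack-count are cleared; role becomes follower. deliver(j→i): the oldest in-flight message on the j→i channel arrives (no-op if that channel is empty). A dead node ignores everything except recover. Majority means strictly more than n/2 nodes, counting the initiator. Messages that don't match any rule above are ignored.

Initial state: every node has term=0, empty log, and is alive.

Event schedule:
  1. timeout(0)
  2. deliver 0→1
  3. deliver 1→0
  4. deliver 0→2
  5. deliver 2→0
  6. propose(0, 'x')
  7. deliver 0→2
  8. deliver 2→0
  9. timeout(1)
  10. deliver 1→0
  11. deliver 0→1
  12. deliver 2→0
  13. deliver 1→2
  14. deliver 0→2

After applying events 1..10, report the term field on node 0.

after 1 — timeout(0): n0:cand/t1/[-]
after 2 — deliver 0→1: n1:foll/t1/[-]
after 3 — deliver 1→0: n0:lead/t1/[-]
after 4 — deliver 0→2: n2:foll/t1/[-]
after 5 — deliver 2→0: ·
after 6 — propose(0,'x'): n0:lead/t1/[x]
after 7 — deliver 0→2: n2:foll/t1/[x]
after 8 — deliver 2→0: ·
after 9 — timeout(1): n1:cand/t2/[-]
after 10 — deliver 1→0: n0:foll/t2/[x]

2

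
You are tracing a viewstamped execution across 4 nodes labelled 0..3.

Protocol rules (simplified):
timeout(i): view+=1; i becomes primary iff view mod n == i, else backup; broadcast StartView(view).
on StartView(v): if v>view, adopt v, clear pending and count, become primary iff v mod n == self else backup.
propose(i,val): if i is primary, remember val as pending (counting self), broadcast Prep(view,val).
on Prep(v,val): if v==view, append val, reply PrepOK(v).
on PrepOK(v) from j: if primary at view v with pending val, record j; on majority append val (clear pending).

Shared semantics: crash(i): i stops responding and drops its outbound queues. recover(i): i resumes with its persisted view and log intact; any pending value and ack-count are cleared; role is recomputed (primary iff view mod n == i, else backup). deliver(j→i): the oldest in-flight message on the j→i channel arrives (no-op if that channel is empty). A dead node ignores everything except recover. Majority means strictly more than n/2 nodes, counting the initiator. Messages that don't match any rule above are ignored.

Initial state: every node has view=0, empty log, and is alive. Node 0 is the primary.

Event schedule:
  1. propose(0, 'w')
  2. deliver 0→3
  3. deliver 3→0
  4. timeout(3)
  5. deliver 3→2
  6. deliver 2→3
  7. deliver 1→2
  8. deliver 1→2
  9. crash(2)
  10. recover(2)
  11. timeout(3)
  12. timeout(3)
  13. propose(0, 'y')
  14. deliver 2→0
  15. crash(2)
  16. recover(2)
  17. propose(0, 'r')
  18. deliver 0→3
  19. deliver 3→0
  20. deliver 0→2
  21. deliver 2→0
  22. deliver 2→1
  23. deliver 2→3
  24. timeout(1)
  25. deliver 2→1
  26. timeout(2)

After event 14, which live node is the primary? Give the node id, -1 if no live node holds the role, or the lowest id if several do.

1. propose(0,'w'):  nop
2. deliver 0→3:  <3:back v0 w>
3. deliver 3→0:  nop
4. timeout(3):  <3:back v1 w>
5. deliver 3→2:  <2:back v1 ->
6. deliver 2→3:  nop
7. deliver 1→2:  nop
8. deliver 1→2:  nop
9. crash(2):  <2:✗back v1 ->
10. recover(2):  <2:back v1 ->
11. timeout(3):  <3:back v2 w>
12. timeout(3):  <3:prim v3 w>
13. propose(0,'y'):  nop
14. deliver 2→0:  nop

0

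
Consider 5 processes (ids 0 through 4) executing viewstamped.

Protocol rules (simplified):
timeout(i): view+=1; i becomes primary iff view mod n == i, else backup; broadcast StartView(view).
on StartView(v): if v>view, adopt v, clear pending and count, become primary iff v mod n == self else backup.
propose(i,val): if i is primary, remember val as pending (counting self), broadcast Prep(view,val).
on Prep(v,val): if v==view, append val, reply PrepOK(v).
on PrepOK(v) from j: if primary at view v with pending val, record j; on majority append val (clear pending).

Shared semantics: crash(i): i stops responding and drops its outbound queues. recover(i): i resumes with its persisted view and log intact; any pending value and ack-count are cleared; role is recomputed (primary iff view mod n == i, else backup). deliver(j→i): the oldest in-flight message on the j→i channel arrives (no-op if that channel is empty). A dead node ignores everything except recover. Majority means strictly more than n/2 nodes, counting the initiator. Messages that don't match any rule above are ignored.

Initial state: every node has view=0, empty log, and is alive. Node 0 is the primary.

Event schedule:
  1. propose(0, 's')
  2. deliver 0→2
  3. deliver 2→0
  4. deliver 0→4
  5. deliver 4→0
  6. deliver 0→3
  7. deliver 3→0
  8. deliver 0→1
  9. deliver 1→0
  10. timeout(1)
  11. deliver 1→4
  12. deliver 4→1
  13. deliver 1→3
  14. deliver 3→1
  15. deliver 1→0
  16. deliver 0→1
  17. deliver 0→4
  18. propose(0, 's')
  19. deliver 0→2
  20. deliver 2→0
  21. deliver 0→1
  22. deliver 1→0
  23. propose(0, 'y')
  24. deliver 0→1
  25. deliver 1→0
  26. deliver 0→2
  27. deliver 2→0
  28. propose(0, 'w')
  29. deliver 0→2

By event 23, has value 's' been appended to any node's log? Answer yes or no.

e1 propose(0,'s'): ·
e2 deliver 0→2: 2[back,v=0,s]
e3 deliver 2→0: ·
e4 deliver 0→4: 4[back,v=0,s]
e5 deliver 4→0: 0[prim,v=0,s]
e6 deliver 0→3: 3[back,v=0,s]
e7 deliver 3→0: ·
e8 deliver 0→1: 1[back,v=0,s]
e9 deliver 1→0: ·
e10 timeout(1): 1[prim,v=1,s]
e11 deliver 1→4: 4[back,v=1,s]
e12 deliver 4→1: ·
e13 deliver 1→3: 3[back,v=1,s]
e14 deliver 3→1: ·
e15 deliver 1→0: 0[back,v=1,s]
e16 deliver 0→1: ·
e17 deliver 0→4: ·
e18 propose(0,'s'): ·
e19 deliver 0→2: ·
e20 deliver 2→0: ·
e21 deliver 0→1: ·
e22 deliver 1→0: ·
e23 propose(0,'y'): ·

yes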